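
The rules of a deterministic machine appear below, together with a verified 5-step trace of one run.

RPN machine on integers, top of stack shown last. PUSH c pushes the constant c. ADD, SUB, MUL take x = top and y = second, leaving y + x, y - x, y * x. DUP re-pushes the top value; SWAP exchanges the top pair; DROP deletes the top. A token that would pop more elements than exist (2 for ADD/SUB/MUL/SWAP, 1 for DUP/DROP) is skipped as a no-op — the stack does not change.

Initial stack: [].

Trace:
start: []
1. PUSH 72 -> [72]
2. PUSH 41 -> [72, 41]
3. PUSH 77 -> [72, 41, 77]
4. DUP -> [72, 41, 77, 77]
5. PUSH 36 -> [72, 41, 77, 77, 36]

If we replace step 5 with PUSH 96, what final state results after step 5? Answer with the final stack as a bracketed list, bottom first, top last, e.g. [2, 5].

(re-executing from step 5 with the substitution; state before step 5: [72, 41, 77, 77])
5. PUSH 96 -> [72, 41, 77, 77, 96]

[72, 41, 77, 77, 96]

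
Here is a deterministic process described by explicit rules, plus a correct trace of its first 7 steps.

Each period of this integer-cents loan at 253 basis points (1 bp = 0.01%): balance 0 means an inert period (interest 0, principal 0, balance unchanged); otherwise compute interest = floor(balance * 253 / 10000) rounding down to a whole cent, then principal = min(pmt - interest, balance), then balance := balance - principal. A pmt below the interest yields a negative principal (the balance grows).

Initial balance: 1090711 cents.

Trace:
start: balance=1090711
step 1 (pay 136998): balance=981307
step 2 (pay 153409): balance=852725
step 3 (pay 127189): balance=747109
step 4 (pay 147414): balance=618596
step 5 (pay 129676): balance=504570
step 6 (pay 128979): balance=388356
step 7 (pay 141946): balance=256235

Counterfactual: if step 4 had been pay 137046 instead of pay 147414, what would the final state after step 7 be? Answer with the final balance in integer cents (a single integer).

267410

(re-executing from step 4 with the substitution; state before step 4: balance=747109)
step 4 (pay 137046): balance=628964
step 5 (pay 129676): balance=515200
step 6 (pay 128979): balance=399255
step 7 (pay 141946): balance=267410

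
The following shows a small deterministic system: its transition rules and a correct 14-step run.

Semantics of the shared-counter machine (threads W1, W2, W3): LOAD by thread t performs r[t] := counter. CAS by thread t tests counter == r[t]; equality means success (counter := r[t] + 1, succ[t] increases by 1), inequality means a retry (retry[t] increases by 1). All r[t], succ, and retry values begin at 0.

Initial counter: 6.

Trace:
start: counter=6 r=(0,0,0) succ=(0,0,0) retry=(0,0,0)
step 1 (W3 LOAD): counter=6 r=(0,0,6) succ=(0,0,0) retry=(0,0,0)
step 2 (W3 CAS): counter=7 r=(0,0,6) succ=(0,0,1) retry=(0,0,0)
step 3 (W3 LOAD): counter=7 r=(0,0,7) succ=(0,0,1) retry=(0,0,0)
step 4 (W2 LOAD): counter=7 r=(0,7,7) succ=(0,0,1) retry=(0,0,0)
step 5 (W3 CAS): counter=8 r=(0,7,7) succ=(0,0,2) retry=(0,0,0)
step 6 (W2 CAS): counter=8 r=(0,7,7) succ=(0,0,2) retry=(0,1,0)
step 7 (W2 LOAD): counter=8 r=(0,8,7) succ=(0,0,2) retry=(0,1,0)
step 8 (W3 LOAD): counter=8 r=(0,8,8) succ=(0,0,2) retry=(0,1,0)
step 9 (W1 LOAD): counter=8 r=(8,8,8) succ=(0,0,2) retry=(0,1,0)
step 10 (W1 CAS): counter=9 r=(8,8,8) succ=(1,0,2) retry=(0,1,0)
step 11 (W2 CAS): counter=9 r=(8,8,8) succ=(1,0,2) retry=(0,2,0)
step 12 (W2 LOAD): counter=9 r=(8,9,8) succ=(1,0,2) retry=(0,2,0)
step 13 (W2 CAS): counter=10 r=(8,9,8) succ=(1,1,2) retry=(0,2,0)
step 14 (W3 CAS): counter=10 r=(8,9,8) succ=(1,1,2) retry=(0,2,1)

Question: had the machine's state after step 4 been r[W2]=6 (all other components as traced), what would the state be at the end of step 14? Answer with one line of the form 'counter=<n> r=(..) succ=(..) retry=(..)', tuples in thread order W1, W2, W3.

state after step 4 := counter=7 r=(0,6,7) succ=(0,0,1) retry=(0,0,0)
step 5 (W3 CAS): counter=8 r=(0,6,7) succ=(0,0,2) retry=(0,0,0)
step 6 (W2 CAS): counter=8 r=(0,6,7) succ=(0,0,2) retry=(0,1,0)
step 7 (W2 LOAD): counter=8 r=(0,8,7) succ=(0,0,2) retry=(0,1,0)
step 8 (W3 LOAD): counter=8 r=(0,8,8) succ=(0,0,2) retry=(0,1,0)
step 9 (W1 LOAD): counter=8 r=(8,8,8) succ=(0,0,2) retry=(0,1,0)
step 10 (W1 CAS): counter=9 r=(8,8,8) succ=(1,0,2) retry=(0,1,0)
step 11 (W2 CAS): counter=9 r=(8,8,8) succ=(1,0,2) retry=(0,2,0)
step 12 (W2 LOAD): counter=9 r=(8,9,8) succ=(1,0,2) retry=(0,2,0)
step 13 (W2 CAS): counter=10 r=(8,9,8) succ=(1,1,2) retry=(0,2,0)
step 14 (W3 CAS): counter=10 r=(8,9,8) succ=(1,1,2) retry=(0,2,1)

counter=10 r=(8,9,8) succ=(1,1,2) retry=(0,2,1)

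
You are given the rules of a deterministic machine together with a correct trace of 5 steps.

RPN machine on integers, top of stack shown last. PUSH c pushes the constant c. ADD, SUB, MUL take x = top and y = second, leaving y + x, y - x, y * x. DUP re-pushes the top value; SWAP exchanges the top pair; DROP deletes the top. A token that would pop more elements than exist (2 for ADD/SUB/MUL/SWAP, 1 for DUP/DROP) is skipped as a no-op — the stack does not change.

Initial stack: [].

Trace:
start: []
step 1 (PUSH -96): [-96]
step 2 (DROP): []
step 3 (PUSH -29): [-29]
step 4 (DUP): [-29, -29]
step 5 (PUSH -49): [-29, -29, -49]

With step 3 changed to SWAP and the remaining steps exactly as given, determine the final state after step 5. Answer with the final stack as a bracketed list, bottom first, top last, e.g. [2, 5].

(re-executing from step 3 with the substitution; state before step 3: [])
step 3 (SWAP): []
step 4 (DUP): []
step 5 (PUSH -49): [-49]

[-49]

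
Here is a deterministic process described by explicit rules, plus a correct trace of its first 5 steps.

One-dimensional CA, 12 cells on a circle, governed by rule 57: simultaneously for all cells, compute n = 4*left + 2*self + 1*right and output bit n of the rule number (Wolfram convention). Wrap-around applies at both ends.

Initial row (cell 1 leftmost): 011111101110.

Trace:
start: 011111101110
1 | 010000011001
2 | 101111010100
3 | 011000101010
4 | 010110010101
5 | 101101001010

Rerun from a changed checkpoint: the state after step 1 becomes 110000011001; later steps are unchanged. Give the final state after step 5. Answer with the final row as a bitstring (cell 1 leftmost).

state after step 1 := 110000011001
2 | 001111010101
3 | 101000101010
4 | 010110010101
5 | 101101001010

101101001010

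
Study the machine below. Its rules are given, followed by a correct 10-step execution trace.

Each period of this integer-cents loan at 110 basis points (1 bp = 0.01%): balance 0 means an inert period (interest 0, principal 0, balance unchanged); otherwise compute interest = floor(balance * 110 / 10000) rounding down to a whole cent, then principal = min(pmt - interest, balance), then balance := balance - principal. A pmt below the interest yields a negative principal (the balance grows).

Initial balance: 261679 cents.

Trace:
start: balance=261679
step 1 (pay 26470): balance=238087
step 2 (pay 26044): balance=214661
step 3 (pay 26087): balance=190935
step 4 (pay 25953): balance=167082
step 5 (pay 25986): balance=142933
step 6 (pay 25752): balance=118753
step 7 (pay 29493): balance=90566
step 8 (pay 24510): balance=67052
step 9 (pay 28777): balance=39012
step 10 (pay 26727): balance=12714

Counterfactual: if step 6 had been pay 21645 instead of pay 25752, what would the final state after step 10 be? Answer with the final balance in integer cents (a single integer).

(re-executing from step 6 with the substitution; state before step 6: balance=142933)
step 6 (pay 21645): balance=122860
step 7 (pay 29493): balance=94718
step 8 (pay 24510): balance=71249
step 9 (pay 28777): balance=43255
step 10 (pay 26727): balance=17003

17003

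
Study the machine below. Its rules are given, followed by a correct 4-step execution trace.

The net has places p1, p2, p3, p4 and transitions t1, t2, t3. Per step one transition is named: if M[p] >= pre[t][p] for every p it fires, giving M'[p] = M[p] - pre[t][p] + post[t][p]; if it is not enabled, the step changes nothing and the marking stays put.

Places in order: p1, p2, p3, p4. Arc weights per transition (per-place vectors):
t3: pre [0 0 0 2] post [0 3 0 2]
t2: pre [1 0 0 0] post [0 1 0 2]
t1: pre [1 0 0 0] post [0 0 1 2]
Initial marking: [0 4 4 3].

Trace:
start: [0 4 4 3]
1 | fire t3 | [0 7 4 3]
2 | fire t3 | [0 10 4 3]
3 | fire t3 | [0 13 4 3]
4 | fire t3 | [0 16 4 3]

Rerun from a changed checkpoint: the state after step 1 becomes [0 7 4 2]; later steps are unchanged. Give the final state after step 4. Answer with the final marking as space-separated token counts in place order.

0 16 4 2

state after step 1 := [0 7 4 2]
2 | fire t3 | [0 10 4 2]
3 | fire t3 | [0 13 4 2]
4 | fire t3 | [0 16 4 2]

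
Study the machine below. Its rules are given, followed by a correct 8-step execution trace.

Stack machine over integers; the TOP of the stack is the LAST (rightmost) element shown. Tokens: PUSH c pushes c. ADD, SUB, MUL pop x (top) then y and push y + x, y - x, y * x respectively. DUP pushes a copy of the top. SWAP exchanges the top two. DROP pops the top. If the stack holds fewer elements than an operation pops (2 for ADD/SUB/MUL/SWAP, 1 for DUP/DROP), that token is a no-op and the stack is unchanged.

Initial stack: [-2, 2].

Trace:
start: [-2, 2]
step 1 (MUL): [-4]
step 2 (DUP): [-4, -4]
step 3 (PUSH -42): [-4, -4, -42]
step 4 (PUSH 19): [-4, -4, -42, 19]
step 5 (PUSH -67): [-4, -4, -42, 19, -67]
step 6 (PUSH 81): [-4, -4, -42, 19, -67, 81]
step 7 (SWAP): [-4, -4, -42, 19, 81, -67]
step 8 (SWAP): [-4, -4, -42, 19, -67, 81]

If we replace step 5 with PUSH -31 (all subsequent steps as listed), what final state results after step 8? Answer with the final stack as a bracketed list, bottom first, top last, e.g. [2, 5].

(re-executing from step 5 with the substitution; state before step 5: [-4, -4, -42, 19])
step 5 (PUSH -31): [-4, -4, -42, 19, -31]
step 6 (PUSH 81): [-4, -4, -42, 19, -31, 81]
step 7 (SWAP): [-4, -4, -42, 19, 81, -31]
step 8 (SWAP): [-4, -4, -42, 19, -31, 81]

[-4, -4, -42, 19, -31, 81]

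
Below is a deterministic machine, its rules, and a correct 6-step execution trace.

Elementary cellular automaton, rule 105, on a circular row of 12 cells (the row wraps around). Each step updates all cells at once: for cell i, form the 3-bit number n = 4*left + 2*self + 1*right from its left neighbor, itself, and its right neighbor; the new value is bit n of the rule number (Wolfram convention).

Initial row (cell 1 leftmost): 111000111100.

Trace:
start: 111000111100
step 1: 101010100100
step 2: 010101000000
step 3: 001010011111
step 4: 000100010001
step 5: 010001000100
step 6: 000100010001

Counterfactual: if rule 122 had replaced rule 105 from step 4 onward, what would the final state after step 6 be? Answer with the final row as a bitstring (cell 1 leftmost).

111111111111

(re-executing steps 4..6 under rule 122; state before step 4: 001010011111)
step 4: 110101110001
step 5: 011011011011
step 6: 111111111111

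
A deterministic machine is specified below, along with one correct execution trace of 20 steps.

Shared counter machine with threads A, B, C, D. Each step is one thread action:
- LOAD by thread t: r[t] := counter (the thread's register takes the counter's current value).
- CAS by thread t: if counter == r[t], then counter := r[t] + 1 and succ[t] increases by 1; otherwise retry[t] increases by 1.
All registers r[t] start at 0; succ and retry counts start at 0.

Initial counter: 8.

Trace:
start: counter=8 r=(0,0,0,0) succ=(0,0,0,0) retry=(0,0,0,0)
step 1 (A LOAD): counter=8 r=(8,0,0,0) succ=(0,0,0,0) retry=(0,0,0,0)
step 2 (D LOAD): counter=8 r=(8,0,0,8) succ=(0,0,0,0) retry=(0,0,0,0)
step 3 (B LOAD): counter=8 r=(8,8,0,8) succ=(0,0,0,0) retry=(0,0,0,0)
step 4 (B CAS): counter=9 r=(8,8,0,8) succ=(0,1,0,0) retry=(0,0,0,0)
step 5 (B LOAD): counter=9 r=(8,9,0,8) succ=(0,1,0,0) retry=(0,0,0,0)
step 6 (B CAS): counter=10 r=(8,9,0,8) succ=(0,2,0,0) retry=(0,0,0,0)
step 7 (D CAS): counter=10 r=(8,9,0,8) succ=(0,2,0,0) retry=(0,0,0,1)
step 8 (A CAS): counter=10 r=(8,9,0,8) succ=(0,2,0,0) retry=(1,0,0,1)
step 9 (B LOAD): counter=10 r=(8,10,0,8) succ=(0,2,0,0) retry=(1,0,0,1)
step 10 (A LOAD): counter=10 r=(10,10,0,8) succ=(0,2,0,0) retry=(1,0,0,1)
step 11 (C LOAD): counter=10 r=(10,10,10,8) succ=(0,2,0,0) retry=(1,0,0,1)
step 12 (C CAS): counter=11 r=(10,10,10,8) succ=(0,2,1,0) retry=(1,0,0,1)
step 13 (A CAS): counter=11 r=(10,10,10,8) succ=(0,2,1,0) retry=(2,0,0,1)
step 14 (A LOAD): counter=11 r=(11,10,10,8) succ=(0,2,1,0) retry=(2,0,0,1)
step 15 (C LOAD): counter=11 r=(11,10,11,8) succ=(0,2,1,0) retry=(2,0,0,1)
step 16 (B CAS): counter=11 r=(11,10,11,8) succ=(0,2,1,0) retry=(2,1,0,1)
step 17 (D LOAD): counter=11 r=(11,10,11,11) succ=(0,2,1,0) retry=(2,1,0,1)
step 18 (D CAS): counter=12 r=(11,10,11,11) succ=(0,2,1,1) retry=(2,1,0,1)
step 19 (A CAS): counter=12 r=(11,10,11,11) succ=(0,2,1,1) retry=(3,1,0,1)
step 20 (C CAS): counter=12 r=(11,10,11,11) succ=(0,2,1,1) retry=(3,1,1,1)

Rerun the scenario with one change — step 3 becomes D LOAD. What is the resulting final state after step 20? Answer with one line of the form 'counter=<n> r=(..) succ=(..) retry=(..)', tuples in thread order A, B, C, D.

(re-executing from step 3 with the substitution; state before step 3: counter=8 r=(8,0,0,8) succ=(0,0,0,0) retry=(0,0,0,0))
step 3 (D LOAD): counter=8 r=(8,0,0,8) succ=(0,0,0,0) retry=(0,0,0,0)
step 4 (B CAS): counter=8 r=(8,0,0,8) succ=(0,0,0,0) retry=(0,1,0,0)
step 5 (B LOAD): counter=8 r=(8,8,0,8) succ=(0,0,0,0) retry=(0,1,0,0)
step 6 (B CAS): counter=9 r=(8,8,0,8) succ=(0,1,0,0) retry=(0,1,0,0)
step 7 (D CAS): counter=9 r=(8,8,0,8) succ=(0,1,0,0) retry=(0,1,0,1)
step 8 (A CAS): counter=9 r=(8,8,0,8) succ=(0,1,0,0) retry=(1,1,0,1)
step 9 (B LOAD): counter=9 r=(8,9,0,8) succ=(0,1,0,0) retry=(1,1,0,1)
step 10 (A LOAD): counter=9 r=(9,9,0,8) succ=(0,1,0,0) retry=(1,1,0,1)
step 11 (C LOAD): counter=9 r=(9,9,9,8) succ=(0,1,0,0) retry=(1,1,0,1)
step 12 (C CAS): counter=10 r=(9,9,9,8) succ=(0,1,1,0) retry=(1,1,0,1)
step 13 (A CAS): counter=10 r=(9,9,9,8) succ=(0,1,1,0) retry=(2,1,0,1)
step 14 (A LOAD): counter=10 r=(10,9,9,8) succ=(0,1,1,0) retry=(2,1,0,1)
step 15 (C LOAD): counter=10 r=(10,9,10,8) succ=(0,1,1,0) retry=(2,1,0,1)
step 16 (B CAS): counter=10 r=(10,9,10,8) succ=(0,1,1,0) retry=(2,2,0,1)
step 17 (D LOAD): counter=10 r=(10,9,10,10) succ=(0,1,1,0) retry=(2,2,0,1)
step 18 (D CAS): counter=11 r=(10,9,10,10) succ=(0,1,1,1) retry=(2,2,0,1)
step 19 (A CAS): counter=11 r=(10,9,10,10) succ=(0,1,1,1) retry=(3,2,0,1)
step 20 (C CAS): counter=11 r=(10,9,10,10) succ=(0,1,1,1) retry=(3,2,1,1)

counter=11 r=(10,9,10,10) succ=(0,1,1,1) retry=(3,2,1,1)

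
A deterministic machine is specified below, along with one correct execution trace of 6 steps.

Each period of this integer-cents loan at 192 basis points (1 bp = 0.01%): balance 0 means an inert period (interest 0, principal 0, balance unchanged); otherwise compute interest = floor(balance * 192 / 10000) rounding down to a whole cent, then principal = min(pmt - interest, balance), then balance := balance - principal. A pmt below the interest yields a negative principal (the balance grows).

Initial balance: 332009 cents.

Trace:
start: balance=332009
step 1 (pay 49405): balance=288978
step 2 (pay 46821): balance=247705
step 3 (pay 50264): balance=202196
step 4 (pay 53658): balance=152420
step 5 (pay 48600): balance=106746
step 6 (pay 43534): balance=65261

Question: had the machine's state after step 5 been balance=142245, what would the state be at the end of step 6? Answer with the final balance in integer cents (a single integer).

101442

state after step 5 := balance=142245
step 6 (pay 43534): balance=101442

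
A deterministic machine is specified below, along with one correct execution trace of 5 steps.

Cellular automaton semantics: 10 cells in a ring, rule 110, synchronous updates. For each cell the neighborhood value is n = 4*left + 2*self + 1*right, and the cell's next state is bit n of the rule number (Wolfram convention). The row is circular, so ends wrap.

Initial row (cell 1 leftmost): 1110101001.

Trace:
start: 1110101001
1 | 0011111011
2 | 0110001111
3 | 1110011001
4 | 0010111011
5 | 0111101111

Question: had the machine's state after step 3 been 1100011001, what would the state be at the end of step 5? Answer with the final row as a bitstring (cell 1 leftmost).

1101101111

state after step 3 := 1100011001
4 | 0100111011
5 | 1101101111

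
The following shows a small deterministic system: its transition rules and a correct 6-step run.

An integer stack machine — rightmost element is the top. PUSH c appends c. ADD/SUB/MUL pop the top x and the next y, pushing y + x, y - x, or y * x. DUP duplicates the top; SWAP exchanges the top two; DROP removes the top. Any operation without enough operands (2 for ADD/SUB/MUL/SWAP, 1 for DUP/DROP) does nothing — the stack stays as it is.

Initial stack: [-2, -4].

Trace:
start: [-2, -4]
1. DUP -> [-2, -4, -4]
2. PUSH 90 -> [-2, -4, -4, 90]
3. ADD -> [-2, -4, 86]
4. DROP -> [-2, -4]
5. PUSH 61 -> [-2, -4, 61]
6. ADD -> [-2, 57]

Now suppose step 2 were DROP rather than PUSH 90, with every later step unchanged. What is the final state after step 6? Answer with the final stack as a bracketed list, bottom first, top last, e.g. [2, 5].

(re-executing from step 2 with the substitution; state before step 2: [-2, -4, -4])
2. DROP -> [-2, -4]
3. ADD -> [-6]
4. DROP -> []
5. PUSH 61 -> [61]
6. ADD -> [61]

[61]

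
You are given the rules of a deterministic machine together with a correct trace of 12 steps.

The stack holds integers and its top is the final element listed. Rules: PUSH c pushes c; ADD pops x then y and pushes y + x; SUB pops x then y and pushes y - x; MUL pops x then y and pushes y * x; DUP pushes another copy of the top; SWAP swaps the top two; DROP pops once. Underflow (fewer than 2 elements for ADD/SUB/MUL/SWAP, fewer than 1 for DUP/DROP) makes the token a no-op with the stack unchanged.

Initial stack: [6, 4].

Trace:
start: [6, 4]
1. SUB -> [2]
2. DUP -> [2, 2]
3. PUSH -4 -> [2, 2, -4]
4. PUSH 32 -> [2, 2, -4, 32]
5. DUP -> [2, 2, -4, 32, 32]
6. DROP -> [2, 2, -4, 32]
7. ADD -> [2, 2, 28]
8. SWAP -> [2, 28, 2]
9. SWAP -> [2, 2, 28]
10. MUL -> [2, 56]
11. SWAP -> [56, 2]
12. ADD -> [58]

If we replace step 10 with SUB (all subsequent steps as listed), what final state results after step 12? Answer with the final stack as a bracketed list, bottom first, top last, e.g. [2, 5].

(re-executing from step 10 with the substitution; state before step 10: [2, 2, 28])
10. SUB -> [2, -26]
11. SWAP -> [-26, 2]
12. ADD -> [-24]

[-24]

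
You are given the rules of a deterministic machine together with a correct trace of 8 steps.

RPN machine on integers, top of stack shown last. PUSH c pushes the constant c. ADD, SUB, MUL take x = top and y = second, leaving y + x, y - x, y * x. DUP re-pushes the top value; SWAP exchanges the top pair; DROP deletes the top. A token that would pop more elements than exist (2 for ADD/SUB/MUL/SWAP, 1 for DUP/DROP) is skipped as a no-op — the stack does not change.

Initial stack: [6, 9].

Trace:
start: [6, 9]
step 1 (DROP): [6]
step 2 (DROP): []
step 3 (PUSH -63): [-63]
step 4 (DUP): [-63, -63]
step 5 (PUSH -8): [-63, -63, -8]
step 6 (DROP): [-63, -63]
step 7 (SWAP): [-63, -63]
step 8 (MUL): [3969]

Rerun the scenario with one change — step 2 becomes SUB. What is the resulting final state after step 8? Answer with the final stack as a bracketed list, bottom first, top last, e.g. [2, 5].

[6, 3969]

(re-executing from step 2 with the substitution; state before step 2: [6])
step 2 (SUB): [6]
step 3 (PUSH -63): [6, -63]
step 4 (DUP): [6, -63, -63]
step 5 (PUSH -8): [6, -63, -63, -8]
step 6 (DROP): [6, -63, -63]
step 7 (SWAP): [6, -63, -63]
step 8 (MUL): [6, 3969]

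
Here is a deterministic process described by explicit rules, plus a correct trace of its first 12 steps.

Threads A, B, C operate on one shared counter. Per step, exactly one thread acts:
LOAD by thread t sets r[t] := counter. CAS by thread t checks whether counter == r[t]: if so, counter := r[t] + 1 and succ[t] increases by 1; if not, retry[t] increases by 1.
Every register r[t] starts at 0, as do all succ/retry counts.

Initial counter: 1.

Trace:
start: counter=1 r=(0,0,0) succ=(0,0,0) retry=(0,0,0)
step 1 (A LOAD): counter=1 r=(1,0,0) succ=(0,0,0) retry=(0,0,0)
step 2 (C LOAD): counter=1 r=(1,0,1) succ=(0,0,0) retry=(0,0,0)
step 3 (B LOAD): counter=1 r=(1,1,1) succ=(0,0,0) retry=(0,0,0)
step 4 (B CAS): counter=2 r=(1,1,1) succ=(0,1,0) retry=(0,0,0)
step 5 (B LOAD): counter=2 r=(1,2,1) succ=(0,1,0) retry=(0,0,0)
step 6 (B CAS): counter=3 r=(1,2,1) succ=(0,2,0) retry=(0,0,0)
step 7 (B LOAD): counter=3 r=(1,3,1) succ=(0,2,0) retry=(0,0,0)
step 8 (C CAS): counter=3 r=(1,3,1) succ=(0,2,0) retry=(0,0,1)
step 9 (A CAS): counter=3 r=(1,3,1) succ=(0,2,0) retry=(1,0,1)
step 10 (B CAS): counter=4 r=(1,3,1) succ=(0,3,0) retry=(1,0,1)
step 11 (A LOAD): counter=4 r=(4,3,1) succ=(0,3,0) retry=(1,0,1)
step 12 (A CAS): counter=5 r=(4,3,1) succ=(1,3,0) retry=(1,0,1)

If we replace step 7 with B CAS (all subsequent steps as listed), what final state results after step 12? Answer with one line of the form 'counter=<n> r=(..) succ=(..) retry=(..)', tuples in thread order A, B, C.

(re-executing from step 7 with the substitution; state before step 7: counter=3 r=(1,2,1) succ=(0,2,0) retry=(0,0,0))
step 7 (B CAS): counter=3 r=(1,2,1) succ=(0,2,0) retry=(0,1,0)
step 8 (C CAS): counter=3 r=(1,2,1) succ=(0,2,0) retry=(0,1,1)
step 9 (A CAS): counter=3 r=(1,2,1) succ=(0,2,0) retry=(1,1,1)
step 10 (B CAS): counter=3 r=(1,2,1) succ=(0,2,0) retry=(1,2,1)
step 11 (A LOAD): counter=3 r=(3,2,1) succ=(0,2,0) retry=(1,2,1)
step 12 (A CAS): counter=4 r=(3,2,1) succ=(1,2,0) retry=(1,2,1)

counter=4 r=(3,2,1) succ=(1,2,0) retry=(1,2,1)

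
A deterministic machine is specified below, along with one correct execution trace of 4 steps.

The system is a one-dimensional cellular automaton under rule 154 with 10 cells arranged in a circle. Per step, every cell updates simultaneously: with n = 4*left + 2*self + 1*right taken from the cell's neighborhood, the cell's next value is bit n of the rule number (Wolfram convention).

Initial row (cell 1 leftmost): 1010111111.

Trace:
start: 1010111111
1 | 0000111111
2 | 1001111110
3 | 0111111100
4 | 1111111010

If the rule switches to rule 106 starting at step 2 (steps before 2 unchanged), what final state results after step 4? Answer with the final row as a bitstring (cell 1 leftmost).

0110100100

(re-executing steps 2..4 under rule 106; state before step 2: 0000111111)
2 | 0001100001
3 | 0011100010
4 | 0110100100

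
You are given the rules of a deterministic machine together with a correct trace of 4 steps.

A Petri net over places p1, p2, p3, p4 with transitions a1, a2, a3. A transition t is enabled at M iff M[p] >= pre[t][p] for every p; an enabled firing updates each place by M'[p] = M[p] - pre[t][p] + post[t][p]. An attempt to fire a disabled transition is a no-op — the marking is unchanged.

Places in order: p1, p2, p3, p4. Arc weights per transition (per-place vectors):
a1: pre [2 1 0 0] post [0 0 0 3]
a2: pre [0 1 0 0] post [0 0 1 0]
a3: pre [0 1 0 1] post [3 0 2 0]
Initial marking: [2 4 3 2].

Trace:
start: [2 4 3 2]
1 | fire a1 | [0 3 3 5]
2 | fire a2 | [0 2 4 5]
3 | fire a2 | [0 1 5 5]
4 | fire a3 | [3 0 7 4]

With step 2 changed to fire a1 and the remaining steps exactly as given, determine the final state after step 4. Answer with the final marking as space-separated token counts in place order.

3 1 6 4

(re-executing from step 2 with the substitution; state before step 2: [0 3 3 5])
2 | fire a1 | [0 3 3 5]
3 | fire a2 | [0 2 4 5]
4 | fire a3 | [3 1 6 4]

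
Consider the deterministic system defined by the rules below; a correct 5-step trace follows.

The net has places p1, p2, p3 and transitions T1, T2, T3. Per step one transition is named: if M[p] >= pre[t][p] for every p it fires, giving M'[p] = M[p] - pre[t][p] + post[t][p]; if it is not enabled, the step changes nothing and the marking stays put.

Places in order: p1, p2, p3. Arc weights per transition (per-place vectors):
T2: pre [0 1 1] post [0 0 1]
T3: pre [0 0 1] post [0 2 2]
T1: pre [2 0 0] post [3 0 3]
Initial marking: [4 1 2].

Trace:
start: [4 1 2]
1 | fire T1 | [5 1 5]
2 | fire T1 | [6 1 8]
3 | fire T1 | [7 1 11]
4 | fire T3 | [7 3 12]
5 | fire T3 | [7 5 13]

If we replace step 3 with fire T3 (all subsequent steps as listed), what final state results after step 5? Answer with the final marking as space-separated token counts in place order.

6 7 11

(re-executing from step 3 with the substitution; state before step 3: [6 1 8])
3 | fire T3 | [6 3 9]
4 | fire T3 | [6 5 10]
5 | fire T3 | [6 7 11]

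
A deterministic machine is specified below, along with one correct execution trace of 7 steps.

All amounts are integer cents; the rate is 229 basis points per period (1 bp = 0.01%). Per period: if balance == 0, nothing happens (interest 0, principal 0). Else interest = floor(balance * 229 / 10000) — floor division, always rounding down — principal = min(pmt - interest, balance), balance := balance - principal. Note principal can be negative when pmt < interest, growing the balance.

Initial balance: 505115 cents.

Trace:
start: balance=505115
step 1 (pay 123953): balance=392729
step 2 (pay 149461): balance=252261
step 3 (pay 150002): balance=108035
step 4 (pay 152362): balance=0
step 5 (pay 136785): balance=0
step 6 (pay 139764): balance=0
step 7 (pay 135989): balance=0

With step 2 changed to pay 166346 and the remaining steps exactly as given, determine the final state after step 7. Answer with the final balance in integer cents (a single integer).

(re-executing from step 2 with the substitution; state before step 2: balance=392729)
step 2 (pay 166346): balance=235376
step 3 (pay 150002): balance=90764
step 4 (pay 152362): balance=0
step 5 (pay 136785): balance=0
step 6 (pay 139764): balance=0
step 7 (pay 135989): balance=0

0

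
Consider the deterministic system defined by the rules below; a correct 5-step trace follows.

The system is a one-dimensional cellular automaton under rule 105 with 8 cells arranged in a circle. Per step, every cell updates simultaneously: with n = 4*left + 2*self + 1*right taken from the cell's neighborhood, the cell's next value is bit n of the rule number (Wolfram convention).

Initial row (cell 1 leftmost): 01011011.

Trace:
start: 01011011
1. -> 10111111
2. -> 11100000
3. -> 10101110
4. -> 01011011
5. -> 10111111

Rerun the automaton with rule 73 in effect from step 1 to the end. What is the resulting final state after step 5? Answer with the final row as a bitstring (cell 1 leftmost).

(re-executing steps 1..5 under rule 73; state before step 1: 01011011)
1. -> 00011011
2. -> 01011011
3. -> 00011011
4. -> 01011011
5. -> 00011011

00011011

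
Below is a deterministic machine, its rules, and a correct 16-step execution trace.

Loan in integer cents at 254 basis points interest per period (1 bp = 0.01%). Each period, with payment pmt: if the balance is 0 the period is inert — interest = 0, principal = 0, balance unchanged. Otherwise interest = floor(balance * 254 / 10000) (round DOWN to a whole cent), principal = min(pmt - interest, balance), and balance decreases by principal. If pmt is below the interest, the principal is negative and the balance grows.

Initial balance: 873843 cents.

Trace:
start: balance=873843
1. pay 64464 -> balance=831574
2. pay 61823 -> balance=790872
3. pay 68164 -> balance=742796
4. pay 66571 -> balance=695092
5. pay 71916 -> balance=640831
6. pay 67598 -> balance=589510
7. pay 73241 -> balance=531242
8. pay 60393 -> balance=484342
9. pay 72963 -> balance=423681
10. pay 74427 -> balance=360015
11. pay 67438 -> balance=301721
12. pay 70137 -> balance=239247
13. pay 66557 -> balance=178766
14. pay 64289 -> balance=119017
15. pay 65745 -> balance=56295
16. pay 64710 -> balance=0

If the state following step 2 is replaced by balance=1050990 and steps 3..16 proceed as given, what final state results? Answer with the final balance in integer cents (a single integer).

362565

state after step 2 := balance=1050990
3. pay 68164 -> balance=1009521
4. pay 66571 -> balance=968591
5. pay 71916 -> balance=921277
6. pay 67598 -> balance=877079
7. pay 73241 -> balance=826115
8. pay 60393 -> balance=786705
9. pay 72963 -> balance=733724
10. pay 74427 -> balance=677933
11. pay 67438 -> balance=627714
12. pay 70137 -> balance=573520
13. pay 66557 -> balance=521530
14. pay 64289 -> balance=470487
15. pay 65745 -> balance=416692
16. pay 64710 -> balance=362565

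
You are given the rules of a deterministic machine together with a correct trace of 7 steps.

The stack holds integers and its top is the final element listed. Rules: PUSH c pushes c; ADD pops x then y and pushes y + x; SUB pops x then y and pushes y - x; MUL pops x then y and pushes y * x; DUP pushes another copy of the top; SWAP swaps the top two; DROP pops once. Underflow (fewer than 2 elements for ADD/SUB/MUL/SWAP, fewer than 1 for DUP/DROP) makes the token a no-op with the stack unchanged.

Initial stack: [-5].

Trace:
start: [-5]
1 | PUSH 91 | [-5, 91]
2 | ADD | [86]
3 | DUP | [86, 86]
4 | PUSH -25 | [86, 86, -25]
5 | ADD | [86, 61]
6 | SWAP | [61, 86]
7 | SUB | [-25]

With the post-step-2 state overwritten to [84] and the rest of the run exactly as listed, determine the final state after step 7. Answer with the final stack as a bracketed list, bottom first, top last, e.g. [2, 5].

state after step 2 := [84]
3 | DUP | [84, 84]
4 | PUSH -25 | [84, 84, -25]
5 | ADD | [84, 59]
6 | SWAP | [59, 84]
7 | SUB | [-25]

[-25]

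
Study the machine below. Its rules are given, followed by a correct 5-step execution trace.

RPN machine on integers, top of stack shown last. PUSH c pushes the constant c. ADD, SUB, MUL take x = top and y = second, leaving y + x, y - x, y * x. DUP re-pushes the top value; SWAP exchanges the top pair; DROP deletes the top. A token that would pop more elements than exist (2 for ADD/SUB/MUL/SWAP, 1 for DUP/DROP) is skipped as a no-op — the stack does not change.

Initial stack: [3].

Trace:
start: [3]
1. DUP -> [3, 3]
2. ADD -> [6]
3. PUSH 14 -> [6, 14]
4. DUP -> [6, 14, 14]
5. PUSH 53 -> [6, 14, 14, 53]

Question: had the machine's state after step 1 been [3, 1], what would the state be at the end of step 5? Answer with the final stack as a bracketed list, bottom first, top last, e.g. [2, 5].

[4, 14, 14, 53]

state after step 1 := [3, 1]
2. ADD -> [4]
3. PUSH 14 -> [4, 14]
4. DUP -> [4, 14, 14]
5. PUSH 53 -> [4, 14, 14, 53]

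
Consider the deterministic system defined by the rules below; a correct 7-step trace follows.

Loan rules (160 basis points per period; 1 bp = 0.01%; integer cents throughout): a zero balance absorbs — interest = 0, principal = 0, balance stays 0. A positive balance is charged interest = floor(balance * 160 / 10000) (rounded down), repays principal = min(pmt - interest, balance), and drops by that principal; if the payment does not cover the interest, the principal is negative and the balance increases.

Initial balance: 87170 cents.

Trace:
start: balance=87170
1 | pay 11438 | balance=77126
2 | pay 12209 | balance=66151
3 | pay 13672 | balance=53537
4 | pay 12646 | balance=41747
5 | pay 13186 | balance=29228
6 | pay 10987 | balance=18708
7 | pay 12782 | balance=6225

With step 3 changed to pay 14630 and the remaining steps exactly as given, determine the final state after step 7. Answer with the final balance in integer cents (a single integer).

(re-executing from step 3 with the substitution; state before step 3: balance=66151)
3 | pay 14630 | balance=52579
4 | pay 12646 | balance=40774
5 | pay 13186 | balance=28240
6 | pay 10987 | balance=17704
7 | pay 12782 | balance=5205

5205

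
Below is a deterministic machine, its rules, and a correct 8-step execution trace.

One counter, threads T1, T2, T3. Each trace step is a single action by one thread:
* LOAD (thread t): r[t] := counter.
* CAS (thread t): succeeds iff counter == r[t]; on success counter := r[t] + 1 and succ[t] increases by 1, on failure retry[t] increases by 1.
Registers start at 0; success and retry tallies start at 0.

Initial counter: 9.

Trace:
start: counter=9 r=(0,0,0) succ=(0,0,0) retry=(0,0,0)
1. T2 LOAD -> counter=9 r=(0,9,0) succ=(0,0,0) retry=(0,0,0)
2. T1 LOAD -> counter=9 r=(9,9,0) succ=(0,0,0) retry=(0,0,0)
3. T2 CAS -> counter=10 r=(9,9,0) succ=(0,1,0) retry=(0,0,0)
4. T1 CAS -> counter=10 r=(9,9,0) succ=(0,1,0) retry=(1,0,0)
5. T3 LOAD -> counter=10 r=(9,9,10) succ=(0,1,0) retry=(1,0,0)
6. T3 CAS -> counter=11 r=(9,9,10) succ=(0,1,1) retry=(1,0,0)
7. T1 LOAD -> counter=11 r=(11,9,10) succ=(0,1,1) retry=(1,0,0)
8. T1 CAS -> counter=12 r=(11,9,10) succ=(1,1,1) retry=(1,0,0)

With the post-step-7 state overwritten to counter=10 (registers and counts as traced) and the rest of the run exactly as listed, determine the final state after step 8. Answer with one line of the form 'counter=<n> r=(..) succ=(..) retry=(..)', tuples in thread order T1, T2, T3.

state after step 7 := counter=10 r=(11,9,10) succ=(0,1,1) retry=(1,0,0)
8. T1 CAS -> counter=10 r=(11,9,10) succ=(0,1,1) retry=(2,0,0)

counter=10 r=(11,9,10) succ=(0,1,1) retry=(2,0,0)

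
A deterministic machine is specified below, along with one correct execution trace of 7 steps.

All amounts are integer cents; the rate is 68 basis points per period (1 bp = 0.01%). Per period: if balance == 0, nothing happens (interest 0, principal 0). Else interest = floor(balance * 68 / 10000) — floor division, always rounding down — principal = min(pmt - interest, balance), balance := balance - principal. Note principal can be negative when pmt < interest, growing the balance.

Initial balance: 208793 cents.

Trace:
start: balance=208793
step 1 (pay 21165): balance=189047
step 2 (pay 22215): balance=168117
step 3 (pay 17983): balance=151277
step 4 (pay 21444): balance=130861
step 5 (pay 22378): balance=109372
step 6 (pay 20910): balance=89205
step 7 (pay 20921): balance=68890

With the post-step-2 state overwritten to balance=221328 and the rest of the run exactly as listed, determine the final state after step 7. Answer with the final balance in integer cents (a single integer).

123935

state after step 2 := balance=221328
step 3 (pay 17983): balance=204850
step 4 (pay 21444): balance=184798
step 5 (pay 22378): balance=163676
step 6 (pay 20910): balance=143878
step 7 (pay 20921): balance=123935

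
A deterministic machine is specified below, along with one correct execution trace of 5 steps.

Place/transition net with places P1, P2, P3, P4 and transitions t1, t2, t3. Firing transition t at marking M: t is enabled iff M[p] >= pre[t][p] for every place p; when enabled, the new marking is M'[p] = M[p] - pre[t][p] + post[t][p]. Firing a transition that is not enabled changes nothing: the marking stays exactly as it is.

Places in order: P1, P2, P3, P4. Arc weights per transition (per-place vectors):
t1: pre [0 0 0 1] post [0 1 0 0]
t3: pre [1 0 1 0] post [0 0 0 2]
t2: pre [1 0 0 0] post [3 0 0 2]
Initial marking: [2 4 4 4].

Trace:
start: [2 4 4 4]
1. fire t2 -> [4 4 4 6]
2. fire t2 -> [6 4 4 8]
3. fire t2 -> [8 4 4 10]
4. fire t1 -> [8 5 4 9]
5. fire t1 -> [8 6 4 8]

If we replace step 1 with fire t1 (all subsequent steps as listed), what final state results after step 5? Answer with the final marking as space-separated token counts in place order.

(re-executing from step 1 with the substitution; state before step 1: [2 4 4 4])
1. fire t1 -> [2 5 4 3]
2. fire t2 -> [4 5 4 5]
3. fire t2 -> [6 5 4 7]
4. fire t1 -> [6 6 4 6]
5. fire t1 -> [6 7 4 5]

6 7 4 5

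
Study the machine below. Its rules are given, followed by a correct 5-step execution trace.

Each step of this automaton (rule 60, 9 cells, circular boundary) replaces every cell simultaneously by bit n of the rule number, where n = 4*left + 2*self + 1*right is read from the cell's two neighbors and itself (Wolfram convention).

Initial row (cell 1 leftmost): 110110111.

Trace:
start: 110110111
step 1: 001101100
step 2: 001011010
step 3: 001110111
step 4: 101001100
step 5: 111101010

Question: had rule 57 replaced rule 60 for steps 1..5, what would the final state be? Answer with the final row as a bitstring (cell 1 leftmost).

101011010

(re-executing steps 1..5 under rule 57; state before step 1: 110110111)
step 1: 001101100
step 2: 101011011
step 3: 010110110
step 4: 001101101
step 5: 101011010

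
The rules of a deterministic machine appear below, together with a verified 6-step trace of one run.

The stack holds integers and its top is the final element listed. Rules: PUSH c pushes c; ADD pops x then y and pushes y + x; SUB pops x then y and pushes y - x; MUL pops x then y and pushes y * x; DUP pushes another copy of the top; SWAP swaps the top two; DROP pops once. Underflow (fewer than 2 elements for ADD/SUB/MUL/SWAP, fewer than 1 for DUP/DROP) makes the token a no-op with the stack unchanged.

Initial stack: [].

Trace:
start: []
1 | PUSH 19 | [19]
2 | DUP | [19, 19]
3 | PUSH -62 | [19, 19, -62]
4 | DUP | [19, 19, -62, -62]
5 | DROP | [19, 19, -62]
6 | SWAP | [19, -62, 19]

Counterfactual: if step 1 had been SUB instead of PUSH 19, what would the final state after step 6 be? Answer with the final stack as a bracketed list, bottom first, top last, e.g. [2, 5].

(re-executing from step 1 with the substitution; state before step 1: [])
1 | SUB | []
2 | DUP | []
3 | PUSH -62 | [-62]
4 | DUP | [-62, -62]
5 | DROP | [-62]
6 | SWAP | [-62]

[-62]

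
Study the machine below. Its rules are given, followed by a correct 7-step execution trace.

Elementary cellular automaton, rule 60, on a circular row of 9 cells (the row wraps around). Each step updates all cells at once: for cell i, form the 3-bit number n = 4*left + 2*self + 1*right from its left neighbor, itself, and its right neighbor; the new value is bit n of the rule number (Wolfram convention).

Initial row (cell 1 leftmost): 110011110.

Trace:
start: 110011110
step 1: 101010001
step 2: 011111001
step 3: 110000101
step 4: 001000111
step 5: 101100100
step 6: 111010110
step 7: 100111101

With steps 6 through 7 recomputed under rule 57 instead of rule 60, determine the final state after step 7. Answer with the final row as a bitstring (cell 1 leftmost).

010101001

(re-executing steps 6..7 under rule 57; state before step 6: 101100100)
step 6: 011010010
step 7: 010101001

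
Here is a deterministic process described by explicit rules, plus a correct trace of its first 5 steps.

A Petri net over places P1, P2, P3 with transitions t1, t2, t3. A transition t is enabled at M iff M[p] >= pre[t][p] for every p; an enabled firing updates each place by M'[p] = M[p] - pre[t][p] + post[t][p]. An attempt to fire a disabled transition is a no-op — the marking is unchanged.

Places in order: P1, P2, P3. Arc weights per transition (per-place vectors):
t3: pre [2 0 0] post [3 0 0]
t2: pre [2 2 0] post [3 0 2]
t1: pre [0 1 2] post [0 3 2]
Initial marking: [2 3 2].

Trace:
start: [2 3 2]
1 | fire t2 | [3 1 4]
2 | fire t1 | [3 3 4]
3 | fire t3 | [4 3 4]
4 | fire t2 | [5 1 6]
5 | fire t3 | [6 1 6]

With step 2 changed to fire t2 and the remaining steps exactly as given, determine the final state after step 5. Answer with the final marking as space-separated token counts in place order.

(re-executing from step 2 with the substitution; state before step 2: [3 1 4])
2 | fire t2 | [3 1 4]
3 | fire t3 | [4 1 4]
4 | fire t2 | [4 1 4]
5 | fire t3 | [5 1 4]

5 1 4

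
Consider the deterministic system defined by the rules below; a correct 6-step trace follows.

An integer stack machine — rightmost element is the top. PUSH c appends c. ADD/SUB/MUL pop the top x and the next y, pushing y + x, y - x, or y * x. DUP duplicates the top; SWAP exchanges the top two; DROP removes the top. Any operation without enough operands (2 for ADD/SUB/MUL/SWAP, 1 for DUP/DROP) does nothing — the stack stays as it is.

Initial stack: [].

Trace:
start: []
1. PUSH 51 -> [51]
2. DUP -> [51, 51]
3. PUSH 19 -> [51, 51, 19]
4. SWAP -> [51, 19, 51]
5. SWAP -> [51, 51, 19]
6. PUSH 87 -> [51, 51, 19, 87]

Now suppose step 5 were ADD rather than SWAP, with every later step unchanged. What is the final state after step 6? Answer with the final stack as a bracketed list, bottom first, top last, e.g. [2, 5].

[51, 70, 87]

(re-executing from step 5 with the substitution; state before step 5: [51, 19, 51])
5. ADD -> [51, 70]
6. PUSH 87 -> [51, 70, 87]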